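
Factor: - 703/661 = -19^1* 37^1* 661^ (  -  1 )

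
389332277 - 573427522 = -184095245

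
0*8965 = 0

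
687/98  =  7 + 1/98 = 7.01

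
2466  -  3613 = -1147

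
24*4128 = 99072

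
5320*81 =430920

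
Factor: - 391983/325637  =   - 579/481 =- 3^1*13^( - 1 )  *  37^ ( - 1)*193^1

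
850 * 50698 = 43093300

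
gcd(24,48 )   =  24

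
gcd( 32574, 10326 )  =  6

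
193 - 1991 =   -  1798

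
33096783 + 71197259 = 104294042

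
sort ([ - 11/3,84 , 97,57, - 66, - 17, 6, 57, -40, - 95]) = [ - 95,- 66, - 40, - 17, - 11/3,6,57 , 57, 84,97]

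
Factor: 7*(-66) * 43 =  -  2^1*3^1*7^1*11^1*43^1 = - 19866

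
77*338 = 26026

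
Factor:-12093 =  - 3^1*29^1*139^1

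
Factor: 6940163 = 1229^1 * 5647^1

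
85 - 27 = 58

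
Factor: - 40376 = -2^3*7^2*103^1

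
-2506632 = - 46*54492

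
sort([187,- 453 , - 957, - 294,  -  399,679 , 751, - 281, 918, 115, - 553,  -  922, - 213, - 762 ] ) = [ - 957,- 922, - 762,-553, - 453, - 399,  -  294, - 281 ,  -  213,115,187,679,751,918 ] 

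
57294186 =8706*6581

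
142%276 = 142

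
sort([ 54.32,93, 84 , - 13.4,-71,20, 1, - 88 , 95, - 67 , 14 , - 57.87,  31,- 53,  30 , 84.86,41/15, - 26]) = [ - 88, - 71, - 67, - 57.87, - 53,  -  26, - 13.4,1,41/15 , 14 , 20, 30 , 31, 54.32, 84  ,  84.86,93,95]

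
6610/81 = 81  +  49/81 = 81.60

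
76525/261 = 76525/261 = 293.20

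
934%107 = 78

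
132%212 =132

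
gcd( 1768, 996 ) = 4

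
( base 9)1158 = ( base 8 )1537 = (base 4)31133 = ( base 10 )863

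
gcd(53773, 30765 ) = 1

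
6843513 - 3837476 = 3006037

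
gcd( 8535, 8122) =1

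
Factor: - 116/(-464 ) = 1/4=2^( - 2 ) 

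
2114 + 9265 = 11379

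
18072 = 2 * 9036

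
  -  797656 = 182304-979960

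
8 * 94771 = 758168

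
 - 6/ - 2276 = 3/1138= 0.00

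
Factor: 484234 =2^1 * 19^1 * 12743^1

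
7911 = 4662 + 3249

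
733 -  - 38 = 771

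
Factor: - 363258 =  -2^1 * 3^3*7^1 * 31^2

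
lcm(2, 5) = 10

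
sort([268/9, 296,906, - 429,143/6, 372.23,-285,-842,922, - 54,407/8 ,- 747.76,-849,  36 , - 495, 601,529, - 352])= [-849, - 842,-747.76, - 495, - 429, - 352 , - 285, - 54, 143/6, 268/9, 36,407/8, 296, 372.23, 529, 601, 906, 922]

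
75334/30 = 37667/15 = 2511.13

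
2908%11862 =2908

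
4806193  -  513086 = 4293107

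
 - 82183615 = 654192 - 82837807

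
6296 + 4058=10354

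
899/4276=899/4276 = 0.21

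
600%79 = 47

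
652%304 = 44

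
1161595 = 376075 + 785520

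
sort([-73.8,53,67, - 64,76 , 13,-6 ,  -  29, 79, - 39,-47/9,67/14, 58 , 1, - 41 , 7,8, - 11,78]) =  [ -73.8,  -  64,-41,  -  39,  -  29, - 11, - 6, - 47/9,1,67/14,7,8,13,53,58,67 , 76, 78,79] 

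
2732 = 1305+1427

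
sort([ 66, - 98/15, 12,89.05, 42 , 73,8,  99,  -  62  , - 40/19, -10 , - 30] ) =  [  -  62, - 30, - 10, -98/15, - 40/19, 8, 12, 42 , 66,73,89.05, 99 ] 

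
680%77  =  64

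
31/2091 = 31/2091 = 0.01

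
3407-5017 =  - 1610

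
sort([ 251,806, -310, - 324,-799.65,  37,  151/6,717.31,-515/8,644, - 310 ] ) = [ - 799.65, - 324, - 310, - 310, - 515/8,151/6, 37, 251,644,717.31,806 ]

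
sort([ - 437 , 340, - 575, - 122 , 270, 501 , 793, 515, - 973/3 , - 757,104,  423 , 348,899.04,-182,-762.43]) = [ - 762.43, - 757, - 575 ,  -  437, - 973/3, - 182,-122,104, 270 , 340, 348,423,501,515,793,899.04] 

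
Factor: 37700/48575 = 2^2 * 13^1*67^(  -  1) = 52/67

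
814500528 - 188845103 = 625655425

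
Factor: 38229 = 3^1*12743^1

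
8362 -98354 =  - 89992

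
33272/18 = 1848+4/9 = 1848.44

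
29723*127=3774821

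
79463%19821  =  179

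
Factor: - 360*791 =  - 284760 = - 2^3*3^2*5^1*7^1*113^1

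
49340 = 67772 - 18432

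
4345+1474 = 5819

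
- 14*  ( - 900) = 12600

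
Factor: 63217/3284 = 77/4= 2^(-2 )*7^1*11^1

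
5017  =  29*173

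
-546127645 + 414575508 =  -131552137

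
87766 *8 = 702128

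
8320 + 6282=14602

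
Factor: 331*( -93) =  -3^1*31^1*331^1 = -30783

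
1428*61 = 87108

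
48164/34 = 1416 + 10/17 = 1416.59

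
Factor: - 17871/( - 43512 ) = 2^( - 3)*7^( - 1)*23^1 = 23/56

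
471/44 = 471/44 = 10.70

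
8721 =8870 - 149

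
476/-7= - 68 + 0/1 = -68.00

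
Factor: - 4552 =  - 2^3 * 569^1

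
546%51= 36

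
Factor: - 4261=-4261^1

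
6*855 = 5130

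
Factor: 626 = 2^1*313^1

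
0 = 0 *15373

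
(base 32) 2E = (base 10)78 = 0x4E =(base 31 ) 2g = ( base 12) 66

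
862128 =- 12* ( - 71844 ) 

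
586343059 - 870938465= - 284595406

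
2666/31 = 86=86.00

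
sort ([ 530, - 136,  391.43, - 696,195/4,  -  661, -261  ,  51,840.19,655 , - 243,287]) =[ - 696,  -  661,  -  261, -243, - 136, 195/4, 51,287, 391.43,530,655, 840.19] 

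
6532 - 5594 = 938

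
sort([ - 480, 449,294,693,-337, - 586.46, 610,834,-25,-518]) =[ - 586.46,- 518, - 480,-337,  -  25, 294,449,610,693,834 ] 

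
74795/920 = 81 + 55/184 = 81.30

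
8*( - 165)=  - 1320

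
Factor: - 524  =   - 2^2*131^1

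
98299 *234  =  23001966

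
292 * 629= 183668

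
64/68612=16/17153 =0.00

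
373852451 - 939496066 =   -  565643615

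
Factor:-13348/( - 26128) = 2^( - 2)*23^( - 1 )* 47^1  =  47/92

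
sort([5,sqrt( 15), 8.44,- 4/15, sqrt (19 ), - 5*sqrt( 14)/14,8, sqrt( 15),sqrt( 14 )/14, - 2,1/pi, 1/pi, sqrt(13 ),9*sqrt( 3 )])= [  -  2,-5*sqrt( 14)/14, - 4/15,sqrt(14)/14, 1/pi,1/pi,sqrt( 13 ),sqrt( 15 ),  sqrt(15), sqrt(19),5, 8, 8.44, 9 * sqrt(3)]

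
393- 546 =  - 153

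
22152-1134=21018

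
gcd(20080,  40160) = 20080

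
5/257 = 5/257 = 0.02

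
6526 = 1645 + 4881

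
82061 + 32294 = 114355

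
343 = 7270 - 6927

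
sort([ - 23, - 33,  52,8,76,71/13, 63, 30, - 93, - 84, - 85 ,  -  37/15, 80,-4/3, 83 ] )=[ - 93, - 85, - 84, - 33  , - 23,-37/15, - 4/3, 71/13, 8,30, 52, 63,76,80,83] 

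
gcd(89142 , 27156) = 6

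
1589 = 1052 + 537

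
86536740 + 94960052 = 181496792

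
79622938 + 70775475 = 150398413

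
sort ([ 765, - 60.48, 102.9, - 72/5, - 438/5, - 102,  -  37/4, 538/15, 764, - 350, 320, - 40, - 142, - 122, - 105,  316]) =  [  -  350, - 142, - 122, - 105, - 102, - 438/5, - 60.48, - 40, - 72/5, - 37/4, 538/15, 102.9,316,320,  764,765]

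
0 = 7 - 7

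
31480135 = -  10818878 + 42299013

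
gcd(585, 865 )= 5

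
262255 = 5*52451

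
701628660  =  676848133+24780527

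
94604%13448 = 468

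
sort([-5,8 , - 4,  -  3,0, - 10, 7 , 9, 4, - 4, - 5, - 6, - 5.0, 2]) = [ - 10, - 6, - 5, - 5,  -  5.0, - 4,-4, - 3, 0, 2, 4,7, 8, 9 ]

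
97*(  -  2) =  - 194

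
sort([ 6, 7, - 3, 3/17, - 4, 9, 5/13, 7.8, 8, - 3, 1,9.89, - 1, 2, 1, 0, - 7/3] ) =[ - 4, - 3, - 3, - 7/3, - 1, 0, 3/17,5/13, 1,1,2, 6, 7, 7.8,8, 9, 9.89]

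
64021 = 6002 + 58019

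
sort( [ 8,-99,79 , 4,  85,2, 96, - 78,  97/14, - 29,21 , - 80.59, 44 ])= [ -99, - 80.59 , - 78, - 29 , 2, 4,97/14,8, 21,  44,  79,85,  96]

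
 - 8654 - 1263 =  - 9917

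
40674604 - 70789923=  - 30115319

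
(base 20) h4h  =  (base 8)15361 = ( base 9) 10413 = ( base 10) 6897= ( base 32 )6NH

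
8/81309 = 8/81309 = 0.00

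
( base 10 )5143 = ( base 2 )1010000010111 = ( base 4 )1100113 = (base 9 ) 7044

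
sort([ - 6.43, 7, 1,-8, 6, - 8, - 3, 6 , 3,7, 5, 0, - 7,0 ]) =[ - 8, -8, -7, - 6.43, -3,  0, 0, 1, 3,5, 6 , 6 , 7, 7] 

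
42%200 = 42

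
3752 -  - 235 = 3987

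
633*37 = 23421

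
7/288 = 7/288 = 0.02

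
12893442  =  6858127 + 6035315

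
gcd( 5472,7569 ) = 9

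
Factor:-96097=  - 96097^1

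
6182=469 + 5713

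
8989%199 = 34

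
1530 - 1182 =348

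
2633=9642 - 7009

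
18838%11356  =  7482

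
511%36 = 7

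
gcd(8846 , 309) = 1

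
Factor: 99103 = 99103^1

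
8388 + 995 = 9383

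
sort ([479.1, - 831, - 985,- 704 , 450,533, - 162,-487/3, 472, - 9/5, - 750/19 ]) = [ - 985, - 831 , - 704,  -  487/3 , - 162  , - 750/19, - 9/5, 450 , 472,  479.1 , 533]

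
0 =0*659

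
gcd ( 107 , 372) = 1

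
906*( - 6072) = - 5501232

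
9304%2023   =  1212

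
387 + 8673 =9060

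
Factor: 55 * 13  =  715 = 5^1*11^1*13^1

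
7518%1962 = 1632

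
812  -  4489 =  - 3677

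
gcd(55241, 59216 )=1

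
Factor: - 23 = -23^1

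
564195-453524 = 110671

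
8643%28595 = 8643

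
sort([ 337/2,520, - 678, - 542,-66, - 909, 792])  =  [ - 909 ,-678,-542, - 66,337/2 , 520,792]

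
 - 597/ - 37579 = 597/37579 = 0.02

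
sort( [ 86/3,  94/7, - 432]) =[-432, 94/7,86/3 ] 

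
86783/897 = 96  +  671/897 = 96.75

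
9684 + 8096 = 17780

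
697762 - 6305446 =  - 5607684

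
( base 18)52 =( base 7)161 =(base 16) 5c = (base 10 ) 92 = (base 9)112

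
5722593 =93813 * 61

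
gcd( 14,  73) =1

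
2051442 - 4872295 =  - 2820853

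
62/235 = 62/235 = 0.26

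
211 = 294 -83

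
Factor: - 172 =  - 2^2*43^1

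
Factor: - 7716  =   - 2^2*3^1*643^1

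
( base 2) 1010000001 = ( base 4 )22001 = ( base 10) 641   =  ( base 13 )3a4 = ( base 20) 1C1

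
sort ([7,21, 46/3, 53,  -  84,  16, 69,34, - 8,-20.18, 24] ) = [ - 84,- 20.18, - 8,7, 46/3, 16 , 21,24, 34, 53, 69]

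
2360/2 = 1180 = 1180.00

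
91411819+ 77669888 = 169081707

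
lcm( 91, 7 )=91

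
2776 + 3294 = 6070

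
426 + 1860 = 2286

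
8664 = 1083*8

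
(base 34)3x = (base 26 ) 55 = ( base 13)A5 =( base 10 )135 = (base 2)10000111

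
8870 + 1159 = 10029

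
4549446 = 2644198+1905248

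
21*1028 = 21588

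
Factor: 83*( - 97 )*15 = - 120765 =-3^1*5^1*83^1 * 97^1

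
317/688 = 317/688 = 0.46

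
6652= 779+5873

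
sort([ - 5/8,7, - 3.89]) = [-3.89,-5/8,7]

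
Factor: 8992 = 2^5*281^1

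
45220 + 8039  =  53259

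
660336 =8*82542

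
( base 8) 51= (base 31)1A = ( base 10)41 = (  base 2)101001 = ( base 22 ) 1j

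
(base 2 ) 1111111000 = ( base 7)2651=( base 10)1016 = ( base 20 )2AG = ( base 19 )2f9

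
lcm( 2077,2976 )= 199392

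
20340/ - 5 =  - 4068 + 0/1 = - 4068.00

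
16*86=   1376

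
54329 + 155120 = 209449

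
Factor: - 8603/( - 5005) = 1229/715 = 5^( - 1 )*11^( - 1)*13^( - 1) * 1229^1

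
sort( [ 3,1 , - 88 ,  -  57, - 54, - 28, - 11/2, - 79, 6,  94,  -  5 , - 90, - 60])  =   [- 90 ,  -  88,-79, - 60, - 57, - 54, - 28,-11/2 ,-5,  1, 3,6,  94 ]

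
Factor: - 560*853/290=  - 2^3* 7^1* 29^(-1 )*853^1 = - 47768/29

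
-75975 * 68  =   - 5166300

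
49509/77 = 642 + 75/77 = 642.97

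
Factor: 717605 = 5^1*7^2*29^1*101^1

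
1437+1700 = 3137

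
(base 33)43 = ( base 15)90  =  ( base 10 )135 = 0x87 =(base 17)7G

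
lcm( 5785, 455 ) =40495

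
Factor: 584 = 2^3*73^1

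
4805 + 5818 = 10623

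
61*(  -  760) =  - 46360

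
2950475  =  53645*55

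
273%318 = 273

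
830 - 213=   617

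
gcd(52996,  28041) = 1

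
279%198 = 81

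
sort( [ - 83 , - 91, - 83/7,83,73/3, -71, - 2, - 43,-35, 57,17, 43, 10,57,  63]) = [ - 91, - 83, - 71,- 43, - 35, - 83/7, - 2, 10,17,73/3  ,  43,57,57,  63, 83]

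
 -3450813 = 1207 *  ( - 2859)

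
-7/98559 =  - 1+98552/98559=-0.00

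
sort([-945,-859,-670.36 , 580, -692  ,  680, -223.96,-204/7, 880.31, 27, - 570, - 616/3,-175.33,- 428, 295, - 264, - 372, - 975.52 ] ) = [-975.52, - 945, - 859,-692, - 670.36 , - 570,-428,-372, - 264, - 223.96 ,  -  616/3,-175.33,-204/7, 27, 295 , 580,680,880.31]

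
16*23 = 368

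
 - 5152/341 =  - 5152/341 = -15.11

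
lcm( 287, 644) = 26404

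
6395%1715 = 1250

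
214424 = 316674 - 102250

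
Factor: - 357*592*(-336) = 2^8*3^2*7^2*17^1*37^1 = 71011584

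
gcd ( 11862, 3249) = 9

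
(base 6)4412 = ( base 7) 2651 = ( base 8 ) 1770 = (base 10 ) 1016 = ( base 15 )47B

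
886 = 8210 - 7324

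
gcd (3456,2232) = 72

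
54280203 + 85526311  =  139806514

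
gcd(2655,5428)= 59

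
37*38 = 1406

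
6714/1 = 6714 = 6714.00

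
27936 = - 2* (-13968 ) 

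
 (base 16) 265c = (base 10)9820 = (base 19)183G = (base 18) 1c5a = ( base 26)edi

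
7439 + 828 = 8267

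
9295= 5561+3734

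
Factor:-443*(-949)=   420407 = 13^1*73^1*443^1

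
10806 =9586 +1220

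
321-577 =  - 256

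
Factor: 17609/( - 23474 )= - 2^( - 1)*11^( - 2)*97^(  -  1)*17609^1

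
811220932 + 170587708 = 981808640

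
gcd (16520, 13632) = 8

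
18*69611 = 1252998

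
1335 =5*267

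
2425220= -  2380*(  -  1019)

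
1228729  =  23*53423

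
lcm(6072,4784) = 157872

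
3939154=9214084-5274930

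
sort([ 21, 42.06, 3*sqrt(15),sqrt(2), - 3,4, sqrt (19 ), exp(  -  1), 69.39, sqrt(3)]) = [ - 3, exp( - 1 ), sqrt(2),sqrt(3 ), 4, sqrt(19), 3*sqrt (15 ) , 21,42.06, 69.39]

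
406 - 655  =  -249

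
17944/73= 17944/73  =  245.81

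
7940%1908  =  308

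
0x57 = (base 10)87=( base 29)30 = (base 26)39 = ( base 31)2P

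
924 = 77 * 12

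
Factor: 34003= 37^1*919^1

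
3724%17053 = 3724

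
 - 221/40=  - 221/40 = - 5.53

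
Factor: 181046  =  2^1 * 90523^1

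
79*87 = 6873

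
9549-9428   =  121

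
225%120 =105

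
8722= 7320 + 1402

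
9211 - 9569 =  - 358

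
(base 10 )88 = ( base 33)2m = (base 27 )37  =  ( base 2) 1011000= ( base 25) 3d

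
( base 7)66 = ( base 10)48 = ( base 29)1J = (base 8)60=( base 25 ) 1N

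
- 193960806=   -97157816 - 96802990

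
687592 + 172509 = 860101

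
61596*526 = 32399496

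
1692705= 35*48363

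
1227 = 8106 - 6879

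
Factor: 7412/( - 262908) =-17/603= - 3^ ( - 2)*17^1*67^( - 1)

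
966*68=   65688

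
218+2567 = 2785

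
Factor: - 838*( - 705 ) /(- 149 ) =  - 590790/149 = - 2^1*3^1*5^1*47^1 * 149^ ( - 1)*419^1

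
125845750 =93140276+32705474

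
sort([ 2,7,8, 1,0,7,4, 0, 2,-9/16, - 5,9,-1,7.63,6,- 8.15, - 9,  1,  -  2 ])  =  [ - 9, - 8.15,  -  5,-2, - 1, - 9/16,0, 0,1 , 1,2,  2,4,6,7,7 , 7.63 , 8,9 ]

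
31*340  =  10540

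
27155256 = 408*66557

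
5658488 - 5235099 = 423389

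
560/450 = 56/45 = 1.24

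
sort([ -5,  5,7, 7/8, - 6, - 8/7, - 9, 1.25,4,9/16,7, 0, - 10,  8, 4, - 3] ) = [  -  10,-9 , - 6,-5, - 3, - 8/7, 0,  9/16,  7/8, 1.25,4,4 , 5,7 , 7,8 ]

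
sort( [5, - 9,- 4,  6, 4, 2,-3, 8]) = [-9, - 4, - 3,  2, 4, 5 , 6,8] 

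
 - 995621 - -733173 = - 262448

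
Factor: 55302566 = 2^1*11^2 *228523^1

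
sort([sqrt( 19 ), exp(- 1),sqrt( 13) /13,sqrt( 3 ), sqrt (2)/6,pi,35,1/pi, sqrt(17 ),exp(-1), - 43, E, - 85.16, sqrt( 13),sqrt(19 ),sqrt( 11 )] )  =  [-85.16 , - 43,sqrt( 2)/6,sqrt (13 )/13,1/pi,exp( - 1), exp( - 1 ), sqrt( 3 ),E, pi,sqrt(11), sqrt (13),sqrt( 17),sqrt ( 19),sqrt( 19),35 ]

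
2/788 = 1/394 = 0.00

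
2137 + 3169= 5306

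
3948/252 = 15 + 2/3   =  15.67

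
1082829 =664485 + 418344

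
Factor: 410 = 2^1*5^1* 41^1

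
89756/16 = 5609 +3/4 = 5609.75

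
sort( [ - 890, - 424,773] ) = [ - 890,-424,773]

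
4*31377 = 125508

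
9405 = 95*99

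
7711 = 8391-680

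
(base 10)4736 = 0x1280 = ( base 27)6db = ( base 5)122421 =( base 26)704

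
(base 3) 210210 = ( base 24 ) 10C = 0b1001001100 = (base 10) 588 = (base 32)ic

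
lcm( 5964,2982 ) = 5964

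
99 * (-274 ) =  - 27126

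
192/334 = 96/167 = 0.57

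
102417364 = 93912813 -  - 8504551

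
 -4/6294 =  - 2/3147 = - 0.00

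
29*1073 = 31117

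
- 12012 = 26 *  ( - 462)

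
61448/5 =61448/5  =  12289.60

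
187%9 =7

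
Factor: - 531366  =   - 2^1*3^1*11^1*83^1*97^1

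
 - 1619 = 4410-6029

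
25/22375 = 1/895 = 0.00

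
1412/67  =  21 + 5/67 = 21.07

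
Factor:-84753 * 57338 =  - 2^1 * 3^3*43^1*73^1* 28669^1 =-4859567514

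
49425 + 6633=56058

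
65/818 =65/818 = 0.08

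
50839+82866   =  133705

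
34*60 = 2040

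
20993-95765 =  - 74772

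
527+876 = 1403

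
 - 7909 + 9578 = 1669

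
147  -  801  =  -654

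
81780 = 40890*2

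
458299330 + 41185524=499484854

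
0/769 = 0=   0.00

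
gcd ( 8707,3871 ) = 1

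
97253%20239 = 16297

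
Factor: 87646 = 2^1*13^1*3371^1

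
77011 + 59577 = 136588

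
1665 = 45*37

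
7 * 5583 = 39081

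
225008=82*2744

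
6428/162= 3214/81 = 39.68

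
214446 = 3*71482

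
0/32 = 0=0.00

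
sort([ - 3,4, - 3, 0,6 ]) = [ - 3, - 3,0, 4,6] 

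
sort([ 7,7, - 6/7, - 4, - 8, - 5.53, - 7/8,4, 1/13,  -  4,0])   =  [ - 8, - 5.53, - 4,-4 , - 7/8, - 6/7, 0, 1/13 , 4  ,  7,  7]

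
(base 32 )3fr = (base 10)3579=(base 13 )1824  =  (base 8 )6773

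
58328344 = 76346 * 764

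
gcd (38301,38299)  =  1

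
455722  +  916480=1372202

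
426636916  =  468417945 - 41781029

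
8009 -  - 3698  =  11707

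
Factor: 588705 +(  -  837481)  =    -  2^3*11^2*257^1 = - 248776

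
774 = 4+770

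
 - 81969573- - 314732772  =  232763199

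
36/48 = 3/4 = 0.75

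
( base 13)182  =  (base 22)cb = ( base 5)2100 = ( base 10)275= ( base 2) 100010011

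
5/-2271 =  - 5/2271 = - 0.00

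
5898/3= 1966 = 1966.00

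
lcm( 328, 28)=2296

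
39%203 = 39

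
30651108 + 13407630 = 44058738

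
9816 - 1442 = 8374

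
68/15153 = 68/15153 = 0.00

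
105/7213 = 105/7213 = 0.01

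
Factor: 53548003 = 3019^1*17737^1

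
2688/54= 49+7/9 = 49.78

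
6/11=6/11 = 0.55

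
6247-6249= - 2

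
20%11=9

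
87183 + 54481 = 141664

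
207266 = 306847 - 99581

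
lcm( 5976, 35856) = 35856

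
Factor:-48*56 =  - 2^7 * 3^1*7^1  =  -2688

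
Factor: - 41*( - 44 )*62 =111848 =2^3*11^1*31^1*41^1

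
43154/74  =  583 + 6/37=   583.16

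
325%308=17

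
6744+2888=9632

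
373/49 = 7 + 30/49 = 7.61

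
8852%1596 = 872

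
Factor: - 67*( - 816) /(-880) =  - 3^1*5^( -1)*11^( - 1)*17^1*67^1 = -  3417/55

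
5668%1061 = 363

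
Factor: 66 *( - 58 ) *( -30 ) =114840 = 2^3*3^2 * 5^1*11^1*29^1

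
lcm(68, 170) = 340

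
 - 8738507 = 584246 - 9322753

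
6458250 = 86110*75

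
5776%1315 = 516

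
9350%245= 40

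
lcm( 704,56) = 4928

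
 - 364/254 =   -  182/127 = - 1.43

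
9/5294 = 9/5294 = 0.00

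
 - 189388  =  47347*(  -  4)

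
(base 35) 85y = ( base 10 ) 10009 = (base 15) 2e74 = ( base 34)8md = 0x2719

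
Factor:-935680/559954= -467840/279977 = - 2^7*5^1*17^1 * 43^1*279977^( - 1 ) 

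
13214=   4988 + 8226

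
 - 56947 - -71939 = 14992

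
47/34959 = 47/34959 = 0.00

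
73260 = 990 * 74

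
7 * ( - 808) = - 5656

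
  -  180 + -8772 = - 8952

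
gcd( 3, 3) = 3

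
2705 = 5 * 541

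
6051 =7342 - 1291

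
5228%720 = 188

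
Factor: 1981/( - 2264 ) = -7/8 = - 2^ (  -  3 ) *7^1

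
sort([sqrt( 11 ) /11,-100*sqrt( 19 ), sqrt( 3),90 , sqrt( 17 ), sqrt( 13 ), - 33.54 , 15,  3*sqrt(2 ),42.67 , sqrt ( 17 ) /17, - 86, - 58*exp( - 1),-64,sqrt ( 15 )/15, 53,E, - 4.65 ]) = [ - 100*sqrt( 19), - 86, - 64, - 33.54, - 58*exp( - 1 ),- 4.65,sqrt( 17)/17, sqrt( 15 )/15,sqrt( 11 ) /11,sqrt ( 3), E,sqrt( 13),sqrt(17), 3*sqrt( 2),15,42.67, 53,  90 ]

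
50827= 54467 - 3640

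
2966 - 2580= 386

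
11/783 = 11/783 = 0.01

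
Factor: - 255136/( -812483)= 36448/116069 = 2^5*17^1 * 37^(-1)*67^1*3137^( - 1 )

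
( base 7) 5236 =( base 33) 1MP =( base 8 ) 3460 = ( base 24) 34G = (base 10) 1840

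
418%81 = 13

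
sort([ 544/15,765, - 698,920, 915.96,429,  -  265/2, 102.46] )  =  [ - 698,-265/2,544/15, 102.46,429,765,915.96 , 920]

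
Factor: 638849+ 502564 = 1141413 = 3^1*7^1*13^1 * 37^1 * 113^1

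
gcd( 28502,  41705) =1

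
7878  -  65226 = -57348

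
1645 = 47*35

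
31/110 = 31/110= 0.28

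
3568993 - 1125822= 2443171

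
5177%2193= 791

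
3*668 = 2004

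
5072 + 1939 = 7011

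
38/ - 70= - 1 + 16/35 = - 0.54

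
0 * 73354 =0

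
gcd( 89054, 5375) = 1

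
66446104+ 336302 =66782406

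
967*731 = 706877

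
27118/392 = 1937/28 = 69.18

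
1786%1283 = 503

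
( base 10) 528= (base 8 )1020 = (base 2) 1000010000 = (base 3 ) 201120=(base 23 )mm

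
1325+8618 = 9943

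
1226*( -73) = - 89498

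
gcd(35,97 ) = 1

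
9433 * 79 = 745207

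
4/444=1/111 = 0.01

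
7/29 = 7/29 = 0.24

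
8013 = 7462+551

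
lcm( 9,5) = 45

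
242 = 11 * 22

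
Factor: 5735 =5^1*31^1*37^1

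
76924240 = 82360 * 934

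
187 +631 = 818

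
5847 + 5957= 11804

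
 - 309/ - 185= 309/185 = 1.67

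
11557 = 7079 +4478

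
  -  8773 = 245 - 9018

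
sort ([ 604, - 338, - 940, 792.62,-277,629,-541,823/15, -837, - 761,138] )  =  [ - 940,  -  837, - 761,-541,  -  338, - 277,823/15,138,604,629,792.62]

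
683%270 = 143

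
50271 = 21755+28516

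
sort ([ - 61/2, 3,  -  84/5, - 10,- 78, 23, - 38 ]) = [-78, - 38 , - 61/2, - 84/5, - 10,3,23] 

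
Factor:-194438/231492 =-2^ ( - 1 )*3^(-1)*101^( - 1 )*509^1 = - 509/606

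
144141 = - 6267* (-23 )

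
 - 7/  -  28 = 1/4=0.25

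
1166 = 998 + 168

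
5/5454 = 5/5454 = 0.00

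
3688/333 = 11+25/333 = 11.08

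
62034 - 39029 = 23005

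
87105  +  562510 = 649615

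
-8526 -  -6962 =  - 1564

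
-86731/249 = - 349 + 170/249 = -348.32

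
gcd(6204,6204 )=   6204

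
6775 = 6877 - 102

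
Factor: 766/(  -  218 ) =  - 109^ ( - 1)*383^1 = - 383/109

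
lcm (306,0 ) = 0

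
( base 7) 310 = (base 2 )10011010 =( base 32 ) 4Q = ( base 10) 154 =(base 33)4m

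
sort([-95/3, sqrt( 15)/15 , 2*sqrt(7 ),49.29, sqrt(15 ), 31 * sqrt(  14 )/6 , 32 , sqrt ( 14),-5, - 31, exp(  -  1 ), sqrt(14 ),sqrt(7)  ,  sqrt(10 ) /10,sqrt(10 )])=[  -  95/3,-31,  -  5,sqrt( 15)/15, sqrt( 10)/10,  exp(  -  1 ), sqrt(7 ) , sqrt(10), sqrt( 14), sqrt(14 ) , sqrt(15 ) , 2 *sqrt( 7), 31 * sqrt(14)/6, 32 , 49.29] 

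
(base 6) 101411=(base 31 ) 8el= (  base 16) 1fcf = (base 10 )8143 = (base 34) 71H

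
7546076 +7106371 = 14652447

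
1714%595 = 524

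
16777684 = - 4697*( - 3572)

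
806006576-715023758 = 90982818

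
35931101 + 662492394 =698423495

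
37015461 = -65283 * ( - 567)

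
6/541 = 6/541=   0.01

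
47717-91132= -43415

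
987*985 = 972195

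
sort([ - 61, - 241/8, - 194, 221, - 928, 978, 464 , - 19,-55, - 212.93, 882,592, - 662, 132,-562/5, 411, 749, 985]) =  [ - 928, - 662, - 212.93,-194, - 562/5, - 61, - 55, - 241/8 , -19, 132, 221, 411, 464, 592 , 749,882,978  ,  985] 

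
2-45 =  - 43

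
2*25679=51358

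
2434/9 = 2434/9 = 270.44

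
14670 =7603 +7067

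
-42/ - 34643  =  6/4949 = 0.00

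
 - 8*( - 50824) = 406592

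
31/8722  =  31/8722 = 0.00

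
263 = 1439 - 1176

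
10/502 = 5/251 = 0.02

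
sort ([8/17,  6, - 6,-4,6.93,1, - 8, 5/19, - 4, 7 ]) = [  -  8, - 6, - 4, - 4 , 5/19, 8/17, 1, 6,  6.93, 7]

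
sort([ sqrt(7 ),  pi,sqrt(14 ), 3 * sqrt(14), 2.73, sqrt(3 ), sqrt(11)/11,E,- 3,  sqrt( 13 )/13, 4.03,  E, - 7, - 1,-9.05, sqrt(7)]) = [ - 9.05,-7, - 3,-1,  sqrt ( 13)/13 , sqrt(11) /11 , sqrt(3),sqrt(7 ), sqrt(7),E,E, 2.73,pi,sqrt( 14 ), 4.03, 3 * sqrt(14) ] 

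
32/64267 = 32/64267 = 0.00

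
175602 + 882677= 1058279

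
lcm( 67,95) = 6365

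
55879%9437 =8694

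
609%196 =21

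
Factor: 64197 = 3^2 * 7^1*1019^1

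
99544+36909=136453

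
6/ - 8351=  -  6/8351 = -  0.00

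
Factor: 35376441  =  3^1 * 463^1*25469^1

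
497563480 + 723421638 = 1220985118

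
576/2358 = 32/131 = 0.24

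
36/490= 18/245 = 0.07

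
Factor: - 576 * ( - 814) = 468864=2^7*3^2*11^1*  37^1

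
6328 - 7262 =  - 934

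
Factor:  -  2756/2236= - 43^( - 1)*53^1= - 53/43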